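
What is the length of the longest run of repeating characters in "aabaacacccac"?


Input: "aabaacacccac"
Scanning for longest run:
  Position 1 ('a'): continues run of 'a', length=2
  Position 2 ('b'): new char, reset run to 1
  Position 3 ('a'): new char, reset run to 1
  Position 4 ('a'): continues run of 'a', length=2
  Position 5 ('c'): new char, reset run to 1
  Position 6 ('a'): new char, reset run to 1
  Position 7 ('c'): new char, reset run to 1
  Position 8 ('c'): continues run of 'c', length=2
  Position 9 ('c'): continues run of 'c', length=3
  Position 10 ('a'): new char, reset run to 1
  Position 11 ('c'): new char, reset run to 1
Longest run: 'c' with length 3

3


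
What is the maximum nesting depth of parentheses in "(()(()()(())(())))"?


Input: "(()(()()(())(())))"
Tracking depth:
  Position 0 '(': depth becomes 1
  Position 1 '(': depth becomes 2
  Position 2 ')': depth becomes 1
  Position 3 '(': depth becomes 2
  Position 4 '(': depth becomes 3
  Position 5 ')': depth becomes 2
  Position 6 '(': depth becomes 3
  Position 7 ')': depth becomes 2
  Position 8 '(': depth becomes 3
  Position 9 '(': depth becomes 4
  Position 10 ')': depth becomes 3
  Position 11 ')': depth becomes 2
  Position 12 '(': depth becomes 3
  Position 13 '(': depth becomes 4
  Position 14 ')': depth becomes 3
  Position 15 ')': depth becomes 2
  Position 16 ')': depth becomes 1
  Position 17 ')': depth becomes 0
Maximum depth reached: 4

4


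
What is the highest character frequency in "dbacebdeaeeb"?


Input: dbacebdeaeeb
Character counts:
  'a': 2
  'b': 3
  'c': 1
  'd': 2
  'e': 4
Maximum frequency: 4

4


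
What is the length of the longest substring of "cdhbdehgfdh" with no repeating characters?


Input: "cdhbdehgfdh"
Sliding window (track last position of each char):
  Position 0 ('c'): window [0,0] length 1 -- new best
  Position 1 ('d'): window [0,1] length 2 -- new best
  Position 2 ('h'): window [0,2] length 3 -- new best
  Position 3 ('b'): window [0,3] length 4 -- new best
  Position 4 ('d'): repeat (last at 1), move window start to 2
  Position 4 ('d'): window [2,4] length 3
  Position 5 ('e'): window [2,5] length 4
  Position 6 ('h'): repeat (last at 2), move window start to 3
  Position 6 ('h'): window [3,6] length 4
  Position 7 ('g'): window [3,7] length 5 -- new best
  Position 8 ('f'): window [3,8] length 6 -- new best
  Position 9 ('d'): repeat (last at 4), move window start to 5
  Position 9 ('d'): window [5,9] length 5
  Position 10 ('h'): repeat (last at 6), move window start to 7
  Position 10 ('h'): window [7,10] length 4
Longest substring with no repeats: "bdehgf" with length 6

6


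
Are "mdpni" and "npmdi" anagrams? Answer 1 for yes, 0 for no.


Strings: "mdpni", "npmdi"
Sorted first:  dimnp
Sorted second: dimnp
Sorted forms match => anagrams

1


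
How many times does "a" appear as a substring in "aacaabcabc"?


Searching for "a" in "aacaabcabc"
Scanning each position:
  Position 0: "a" => MATCH
  Position 1: "a" => MATCH
  Position 2: "c" => no
  Position 3: "a" => MATCH
  Position 4: "a" => MATCH
  Position 5: "b" => no
  Position 6: "c" => no
  Position 7: "a" => MATCH
  Position 8: "b" => no
  Position 9: "c" => no
Total occurrences: 5

5


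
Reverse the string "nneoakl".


Input: nneoakl
Reading characters right to left:
  Position 6: 'l'
  Position 5: 'k'
  Position 4: 'a'
  Position 3: 'o'
  Position 2: 'e'
  Position 1: 'n'
  Position 0: 'n'
Reversed: lkaoenn

lkaoenn


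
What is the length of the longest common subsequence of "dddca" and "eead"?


LCS of "dddca" and "eead"
DP table:
           e    e    a    d
      0    0    0    0    0
  d   0    0    0    0    1
  d   0    0    0    0    1
  d   0    0    0    0    1
  c   0    0    0    0    1
  a   0    0    0    1    1
LCS length = dp[5][4] = 1

1


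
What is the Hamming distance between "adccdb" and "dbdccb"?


Comparing "adccdb" and "dbdccb" position by position:
  Position 0: 'a' vs 'd' => differ
  Position 1: 'd' vs 'b' => differ
  Position 2: 'c' vs 'd' => differ
  Position 3: 'c' vs 'c' => same
  Position 4: 'd' vs 'c' => differ
  Position 5: 'b' vs 'b' => same
Total differences (Hamming distance): 4

4


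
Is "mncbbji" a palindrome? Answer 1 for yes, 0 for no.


Input: mncbbji
Reversed: ijbbcnm
  Compare pos 0 ('m') with pos 6 ('i'): MISMATCH
  Compare pos 1 ('n') with pos 5 ('j'): MISMATCH
  Compare pos 2 ('c') with pos 4 ('b'): MISMATCH
Result: not a palindrome

0


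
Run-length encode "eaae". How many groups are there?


Input: eaae
Scanning for consecutive runs:
  Group 1: 'e' x 1 (positions 0-0)
  Group 2: 'a' x 2 (positions 1-2)
  Group 3: 'e' x 1 (positions 3-3)
Total groups: 3

3


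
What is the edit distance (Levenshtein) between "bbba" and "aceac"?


Computing edit distance: "bbba" -> "aceac"
DP table:
           a    c    e    a    c
      0    1    2    3    4    5
  b   1    1    2    3    4    5
  b   2    2    2    3    4    5
  b   3    3    3    3    4    5
  a   4    3    4    4    3    4
Edit distance = dp[4][5] = 4

4


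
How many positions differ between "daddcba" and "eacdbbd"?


Comparing "daddcba" and "eacdbbd" position by position:
  Position 0: 'd' vs 'e' => DIFFER
  Position 1: 'a' vs 'a' => same
  Position 2: 'd' vs 'c' => DIFFER
  Position 3: 'd' vs 'd' => same
  Position 4: 'c' vs 'b' => DIFFER
  Position 5: 'b' vs 'b' => same
  Position 6: 'a' vs 'd' => DIFFER
Positions that differ: 4

4


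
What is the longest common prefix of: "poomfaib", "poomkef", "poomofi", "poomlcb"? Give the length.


Words: poomfaib, poomkef, poomofi, poomlcb
  Position 0: all 'p' => match
  Position 1: all 'o' => match
  Position 2: all 'o' => match
  Position 3: all 'm' => match
  Position 4: ('f', 'k', 'o', 'l') => mismatch, stop
LCP = "poom" (length 4)

4


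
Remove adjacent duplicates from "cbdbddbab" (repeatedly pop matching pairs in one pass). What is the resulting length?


Input: cbdbddbab
Stack-based adjacent duplicate removal:
  Read 'c': push. Stack: c
  Read 'b': push. Stack: cb
  Read 'd': push. Stack: cbd
  Read 'b': push. Stack: cbdb
  Read 'd': push. Stack: cbdbd
  Read 'd': matches stack top 'd' => pop. Stack: cbdb
  Read 'b': matches stack top 'b' => pop. Stack: cbd
  Read 'a': push. Stack: cbda
  Read 'b': push. Stack: cbdab
Final stack: "cbdab" (length 5)

5


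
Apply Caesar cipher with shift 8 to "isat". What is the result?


Caesar cipher: shift "isat" by 8
  'i' (pos 8) + 8 = pos 16 = 'q'
  's' (pos 18) + 8 = pos 0 = 'a'
  'a' (pos 0) + 8 = pos 8 = 'i'
  't' (pos 19) + 8 = pos 1 = 'b'
Result: qaib

qaib


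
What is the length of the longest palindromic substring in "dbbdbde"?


Input: "dbbdbde"
Checking substrings for palindromes:
  [0:4] "dbbd" (len 4) => palindrome
  [2:5] "bdb" (len 3) => palindrome
  [3:6] "dbd" (len 3) => palindrome
  [1:3] "bb" (len 2) => palindrome
Longest palindromic substring: "dbbd" with length 4

4


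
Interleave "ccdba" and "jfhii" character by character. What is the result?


Interleaving "ccdba" and "jfhii":
  Position 0: 'c' from first, 'j' from second => "cj"
  Position 1: 'c' from first, 'f' from second => "cf"
  Position 2: 'd' from first, 'h' from second => "dh"
  Position 3: 'b' from first, 'i' from second => "bi"
  Position 4: 'a' from first, 'i' from second => "ai"
Result: cjcfdhbiai

cjcfdhbiai


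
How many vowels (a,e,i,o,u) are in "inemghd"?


Input: inemghd
Checking each character:
  'i' at position 0: vowel (running total: 1)
  'n' at position 1: consonant
  'e' at position 2: vowel (running total: 2)
  'm' at position 3: consonant
  'g' at position 4: consonant
  'h' at position 5: consonant
  'd' at position 6: consonant
Total vowels: 2

2


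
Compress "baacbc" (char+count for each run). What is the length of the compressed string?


Input: baacbc
Runs:
  'b' x 1 => "b1"
  'a' x 2 => "a2"
  'c' x 1 => "c1"
  'b' x 1 => "b1"
  'c' x 1 => "c1"
Compressed: "b1a2c1b1c1"
Compressed length: 10

10


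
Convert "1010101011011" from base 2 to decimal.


Input: "1010101011011" in base 2
Positional expansion:
  Digit '1' (value 1) x 2^12 = 4096
  Digit '0' (value 0) x 2^11 = 0
  Digit '1' (value 1) x 2^10 = 1024
  Digit '0' (value 0) x 2^9 = 0
  Digit '1' (value 1) x 2^8 = 256
  Digit '0' (value 0) x 2^7 = 0
  Digit '1' (value 1) x 2^6 = 64
  Digit '0' (value 0) x 2^5 = 0
  Digit '1' (value 1) x 2^4 = 16
  Digit '1' (value 1) x 2^3 = 8
  Digit '0' (value 0) x 2^2 = 0
  Digit '1' (value 1) x 2^1 = 2
  Digit '1' (value 1) x 2^0 = 1
Sum = 5467

5467


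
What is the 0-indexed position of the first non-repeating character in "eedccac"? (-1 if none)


Input: eedccac
Character frequencies:
  'a': 1
  'c': 3
  'd': 1
  'e': 2
Scanning left to right for freq == 1:
  Position 0 ('e'): freq=2, skip
  Position 1 ('e'): freq=2, skip
  Position 2 ('d'): unique! => answer = 2

2


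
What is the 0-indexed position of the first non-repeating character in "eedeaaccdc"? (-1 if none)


Input: eedeaaccdc
Character frequencies:
  'a': 2
  'c': 3
  'd': 2
  'e': 3
Scanning left to right for freq == 1:
  Position 0 ('e'): freq=3, skip
  Position 1 ('e'): freq=3, skip
  Position 2 ('d'): freq=2, skip
  Position 3 ('e'): freq=3, skip
  Position 4 ('a'): freq=2, skip
  Position 5 ('a'): freq=2, skip
  Position 6 ('c'): freq=3, skip
  Position 7 ('c'): freq=3, skip
  Position 8 ('d'): freq=2, skip
  Position 9 ('c'): freq=3, skip
  No unique character found => answer = -1

-1


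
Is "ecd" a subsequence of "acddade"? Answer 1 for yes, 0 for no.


Check if "ecd" is a subsequence of "acddade"
Greedy scan:
  Position 0 ('a'): no match needed
  Position 1 ('c'): no match needed
  Position 2 ('d'): no match needed
  Position 3 ('d'): no match needed
  Position 4 ('a'): no match needed
  Position 5 ('d'): no match needed
  Position 6 ('e'): matches sub[0] = 'e'
Only matched 1/3 characters => not a subsequence

0


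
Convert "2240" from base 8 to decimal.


Input: "2240" in base 8
Positional expansion:
  Digit '2' (value 2) x 8^3 = 1024
  Digit '2' (value 2) x 8^2 = 128
  Digit '4' (value 4) x 8^1 = 32
  Digit '0' (value 0) x 8^0 = 0
Sum = 1184

1184


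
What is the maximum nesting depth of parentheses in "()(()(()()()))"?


Input: "()(()(()()()))"
Tracking depth:
  Position 0 '(': depth becomes 1
  Position 1 ')': depth becomes 0
  Position 2 '(': depth becomes 1
  Position 3 '(': depth becomes 2
  Position 4 ')': depth becomes 1
  Position 5 '(': depth becomes 2
  Position 6 '(': depth becomes 3
  Position 7 ')': depth becomes 2
  Position 8 '(': depth becomes 3
  Position 9 ')': depth becomes 2
  Position 10 '(': depth becomes 3
  Position 11 ')': depth becomes 2
  Position 12 ')': depth becomes 1
  Position 13 ')': depth becomes 0
Maximum depth reached: 3

3


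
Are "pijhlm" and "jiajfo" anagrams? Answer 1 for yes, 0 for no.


Strings: "pijhlm", "jiajfo"
Sorted first:  hijlmp
Sorted second: afijjo
Differ at position 0: 'h' vs 'a' => not anagrams

0


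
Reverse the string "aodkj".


Input: aodkj
Reading characters right to left:
  Position 4: 'j'
  Position 3: 'k'
  Position 2: 'd'
  Position 1: 'o'
  Position 0: 'a'
Reversed: jkdoa

jkdoa


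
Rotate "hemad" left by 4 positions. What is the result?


Input: "hemad", rotate left by 4
First 4 characters: "hema"
Remaining characters: "d"
Concatenate remaining + first: "d" + "hema" = "dhema"

dhema


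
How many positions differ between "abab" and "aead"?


Comparing "abab" and "aead" position by position:
  Position 0: 'a' vs 'a' => same
  Position 1: 'b' vs 'e' => DIFFER
  Position 2: 'a' vs 'a' => same
  Position 3: 'b' vs 'd' => DIFFER
Positions that differ: 2

2


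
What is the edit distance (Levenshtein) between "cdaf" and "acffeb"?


Computing edit distance: "cdaf" -> "acffeb"
DP table:
           a    c    f    f    e    b
      0    1    2    3    4    5    6
  c   1    1    1    2    3    4    5
  d   2    2    2    2    3    4    5
  a   3    2    3    3    3    4    5
  f   4    3    3    3    3    4    5
Edit distance = dp[4][6] = 5

5


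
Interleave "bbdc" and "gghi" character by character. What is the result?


Interleaving "bbdc" and "gghi":
  Position 0: 'b' from first, 'g' from second => "bg"
  Position 1: 'b' from first, 'g' from second => "bg"
  Position 2: 'd' from first, 'h' from second => "dh"
  Position 3: 'c' from first, 'i' from second => "ci"
Result: bgbgdhci

bgbgdhci


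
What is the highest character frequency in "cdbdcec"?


Input: cdbdcec
Character counts:
  'b': 1
  'c': 3
  'd': 2
  'e': 1
Maximum frequency: 3

3


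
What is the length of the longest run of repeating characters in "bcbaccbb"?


Input: "bcbaccbb"
Scanning for longest run:
  Position 1 ('c'): new char, reset run to 1
  Position 2 ('b'): new char, reset run to 1
  Position 3 ('a'): new char, reset run to 1
  Position 4 ('c'): new char, reset run to 1
  Position 5 ('c'): continues run of 'c', length=2
  Position 6 ('b'): new char, reset run to 1
  Position 7 ('b'): continues run of 'b', length=2
Longest run: 'c' with length 2

2


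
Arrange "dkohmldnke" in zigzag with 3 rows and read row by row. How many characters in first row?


Zigzag "dkohmldnke" into 3 rows:
Placing characters:
  'd' => row 0
  'k' => row 1
  'o' => row 2
  'h' => row 1
  'm' => row 0
  'l' => row 1
  'd' => row 2
  'n' => row 1
  'k' => row 0
  'e' => row 1
Rows:
  Row 0: "dmk"
  Row 1: "khlne"
  Row 2: "od"
First row length: 3

3


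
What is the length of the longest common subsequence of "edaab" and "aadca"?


LCS of "edaab" and "aadca"
DP table:
           a    a    d    c    a
      0    0    0    0    0    0
  e   0    0    0    0    0    0
  d   0    0    0    1    1    1
  a   0    1    1    1    1    2
  a   0    1    2    2    2    2
  b   0    1    2    2    2    2
LCS length = dp[5][5] = 2

2


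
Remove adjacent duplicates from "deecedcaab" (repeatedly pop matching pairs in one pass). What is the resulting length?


Input: deecedcaab
Stack-based adjacent duplicate removal:
  Read 'd': push. Stack: d
  Read 'e': push. Stack: de
  Read 'e': matches stack top 'e' => pop. Stack: d
  Read 'c': push. Stack: dc
  Read 'e': push. Stack: dce
  Read 'd': push. Stack: dced
  Read 'c': push. Stack: dcedc
  Read 'a': push. Stack: dcedca
  Read 'a': matches stack top 'a' => pop. Stack: dcedc
  Read 'b': push. Stack: dcedcb
Final stack: "dcedcb" (length 6)

6


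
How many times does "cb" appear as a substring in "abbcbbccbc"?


Searching for "cb" in "abbcbbccbc"
Scanning each position:
  Position 0: "ab" => no
  Position 1: "bb" => no
  Position 2: "bc" => no
  Position 3: "cb" => MATCH
  Position 4: "bb" => no
  Position 5: "bc" => no
  Position 6: "cc" => no
  Position 7: "cb" => MATCH
  Position 8: "bc" => no
Total occurrences: 2

2


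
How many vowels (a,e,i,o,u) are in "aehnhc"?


Input: aehnhc
Checking each character:
  'a' at position 0: vowel (running total: 1)
  'e' at position 1: vowel (running total: 2)
  'h' at position 2: consonant
  'n' at position 3: consonant
  'h' at position 4: consonant
  'c' at position 5: consonant
Total vowels: 2

2


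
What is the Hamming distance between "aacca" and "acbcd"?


Comparing "aacca" and "acbcd" position by position:
  Position 0: 'a' vs 'a' => same
  Position 1: 'a' vs 'c' => differ
  Position 2: 'c' vs 'b' => differ
  Position 3: 'c' vs 'c' => same
  Position 4: 'a' vs 'd' => differ
Total differences (Hamming distance): 3

3


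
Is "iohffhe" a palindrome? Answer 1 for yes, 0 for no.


Input: iohffhe
Reversed: ehffhoi
  Compare pos 0 ('i') with pos 6 ('e'): MISMATCH
  Compare pos 1 ('o') with pos 5 ('h'): MISMATCH
  Compare pos 2 ('h') with pos 4 ('f'): MISMATCH
Result: not a palindrome

0


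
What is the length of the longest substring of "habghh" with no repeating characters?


Input: "habghh"
Sliding window (track last position of each char):
  Position 0 ('h'): window [0,0] length 1 -- new best
  Position 1 ('a'): window [0,1] length 2 -- new best
  Position 2 ('b'): window [0,2] length 3 -- new best
  Position 3 ('g'): window [0,3] length 4 -- new best
  Position 4 ('h'): repeat (last at 0), move window start to 1
  Position 4 ('h'): window [1,4] length 4
  Position 5 ('h'): repeat (last at 4), move window start to 5
  Position 5 ('h'): window [5,5] length 1
Longest substring with no repeats: "habg" with length 4

4


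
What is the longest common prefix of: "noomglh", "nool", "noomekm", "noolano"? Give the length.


Words: noomglh, nool, noomekm, noolano
  Position 0: all 'n' => match
  Position 1: all 'o' => match
  Position 2: all 'o' => match
  Position 3: ('m', 'l', 'm', 'l') => mismatch, stop
LCP = "noo" (length 3)

3


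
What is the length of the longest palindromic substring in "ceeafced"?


Input: "ceeafced"
Checking substrings for palindromes:
  [1:3] "ee" (len 2) => palindrome
Longest palindromic substring: "ee" with length 2

2


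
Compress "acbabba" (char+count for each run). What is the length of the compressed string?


Input: acbabba
Runs:
  'a' x 1 => "a1"
  'c' x 1 => "c1"
  'b' x 1 => "b1"
  'a' x 1 => "a1"
  'b' x 2 => "b2"
  'a' x 1 => "a1"
Compressed: "a1c1b1a1b2a1"
Compressed length: 12

12


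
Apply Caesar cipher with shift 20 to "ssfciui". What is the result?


Caesar cipher: shift "ssfciui" by 20
  's' (pos 18) + 20 = pos 12 = 'm'
  's' (pos 18) + 20 = pos 12 = 'm'
  'f' (pos 5) + 20 = pos 25 = 'z'
  'c' (pos 2) + 20 = pos 22 = 'w'
  'i' (pos 8) + 20 = pos 2 = 'c'
  'u' (pos 20) + 20 = pos 14 = 'o'
  'i' (pos 8) + 20 = pos 2 = 'c'
Result: mmzwcoc

mmzwcoc


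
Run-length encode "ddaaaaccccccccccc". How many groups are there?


Input: ddaaaaccccccccccc
Scanning for consecutive runs:
  Group 1: 'd' x 2 (positions 0-1)
  Group 2: 'a' x 4 (positions 2-5)
  Group 3: 'c' x 11 (positions 6-16)
Total groups: 3

3


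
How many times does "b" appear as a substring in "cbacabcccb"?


Searching for "b" in "cbacabcccb"
Scanning each position:
  Position 0: "c" => no
  Position 1: "b" => MATCH
  Position 2: "a" => no
  Position 3: "c" => no
  Position 4: "a" => no
  Position 5: "b" => MATCH
  Position 6: "c" => no
  Position 7: "c" => no
  Position 8: "c" => no
  Position 9: "b" => MATCH
Total occurrences: 3

3


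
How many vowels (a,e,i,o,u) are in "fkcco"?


Input: fkcco
Checking each character:
  'f' at position 0: consonant
  'k' at position 1: consonant
  'c' at position 2: consonant
  'c' at position 3: consonant
  'o' at position 4: vowel (running total: 1)
Total vowels: 1

1


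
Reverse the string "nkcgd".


Input: nkcgd
Reading characters right to left:
  Position 4: 'd'
  Position 3: 'g'
  Position 2: 'c'
  Position 1: 'k'
  Position 0: 'n'
Reversed: dgckn

dgckn


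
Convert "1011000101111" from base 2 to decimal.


Input: "1011000101111" in base 2
Positional expansion:
  Digit '1' (value 1) x 2^12 = 4096
  Digit '0' (value 0) x 2^11 = 0
  Digit '1' (value 1) x 2^10 = 1024
  Digit '1' (value 1) x 2^9 = 512
  Digit '0' (value 0) x 2^8 = 0
  Digit '0' (value 0) x 2^7 = 0
  Digit '0' (value 0) x 2^6 = 0
  Digit '1' (value 1) x 2^5 = 32
  Digit '0' (value 0) x 2^4 = 0
  Digit '1' (value 1) x 2^3 = 8
  Digit '1' (value 1) x 2^2 = 4
  Digit '1' (value 1) x 2^1 = 2
  Digit '1' (value 1) x 2^0 = 1
Sum = 5679

5679


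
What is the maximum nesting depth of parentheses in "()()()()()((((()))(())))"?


Input: "()()()()()((((()))(())))"
Tracking depth:
  Position 0 '(': depth becomes 1
  Position 1 ')': depth becomes 0
  Position 2 '(': depth becomes 1
  Position 3 ')': depth becomes 0
  Position 4 '(': depth becomes 1
  Position 5 ')': depth becomes 0
  Position 6 '(': depth becomes 1
  Position 7 ')': depth becomes 0
  Position 8 '(': depth becomes 1
  Position 9 ')': depth becomes 0
  Position 10 '(': depth becomes 1
  Position 11 '(': depth becomes 2
  Position 12 '(': depth becomes 3
  Position 13 '(': depth becomes 4
  Position 14 '(': depth becomes 5
  Position 15 ')': depth becomes 4
  Position 16 ')': depth becomes 3
  Position 17 ')': depth becomes 2
  Position 18 '(': depth becomes 3
  Position 19 '(': depth becomes 4
  Position 20 ')': depth becomes 3
  Position 21 ')': depth becomes 2
  Position 22 ')': depth becomes 1
  Position 23 ')': depth becomes 0
Maximum depth reached: 5

5


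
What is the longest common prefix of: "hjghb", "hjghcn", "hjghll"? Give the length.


Words: hjghb, hjghcn, hjghll
  Position 0: all 'h' => match
  Position 1: all 'j' => match
  Position 2: all 'g' => match
  Position 3: all 'h' => match
  Position 4: ('b', 'c', 'l') => mismatch, stop
LCP = "hjgh" (length 4)

4


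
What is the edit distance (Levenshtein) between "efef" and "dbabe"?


Computing edit distance: "efef" -> "dbabe"
DP table:
           d    b    a    b    e
      0    1    2    3    4    5
  e   1    1    2    3    4    4
  f   2    2    2    3    4    5
  e   3    3    3    3    4    4
  f   4    4    4    4    4    5
Edit distance = dp[4][5] = 5

5


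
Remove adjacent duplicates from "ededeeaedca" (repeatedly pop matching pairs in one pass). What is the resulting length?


Input: ededeeaedca
Stack-based adjacent duplicate removal:
  Read 'e': push. Stack: e
  Read 'd': push. Stack: ed
  Read 'e': push. Stack: ede
  Read 'd': push. Stack: eded
  Read 'e': push. Stack: edede
  Read 'e': matches stack top 'e' => pop. Stack: eded
  Read 'a': push. Stack: ededa
  Read 'e': push. Stack: ededae
  Read 'd': push. Stack: ededaed
  Read 'c': push. Stack: ededaedc
  Read 'a': push. Stack: ededaedca
Final stack: "ededaedca" (length 9)

9


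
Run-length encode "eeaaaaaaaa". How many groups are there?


Input: eeaaaaaaaa
Scanning for consecutive runs:
  Group 1: 'e' x 2 (positions 0-1)
  Group 2: 'a' x 8 (positions 2-9)
Total groups: 2

2


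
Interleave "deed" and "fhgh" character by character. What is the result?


Interleaving "deed" and "fhgh":
  Position 0: 'd' from first, 'f' from second => "df"
  Position 1: 'e' from first, 'h' from second => "eh"
  Position 2: 'e' from first, 'g' from second => "eg"
  Position 3: 'd' from first, 'h' from second => "dh"
Result: dfehegdh

dfehegdh


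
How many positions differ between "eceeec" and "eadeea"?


Comparing "eceeec" and "eadeea" position by position:
  Position 0: 'e' vs 'e' => same
  Position 1: 'c' vs 'a' => DIFFER
  Position 2: 'e' vs 'd' => DIFFER
  Position 3: 'e' vs 'e' => same
  Position 4: 'e' vs 'e' => same
  Position 5: 'c' vs 'a' => DIFFER
Positions that differ: 3

3


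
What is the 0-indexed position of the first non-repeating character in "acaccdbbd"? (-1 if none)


Input: acaccdbbd
Character frequencies:
  'a': 2
  'b': 2
  'c': 3
  'd': 2
Scanning left to right for freq == 1:
  Position 0 ('a'): freq=2, skip
  Position 1 ('c'): freq=3, skip
  Position 2 ('a'): freq=2, skip
  Position 3 ('c'): freq=3, skip
  Position 4 ('c'): freq=3, skip
  Position 5 ('d'): freq=2, skip
  Position 6 ('b'): freq=2, skip
  Position 7 ('b'): freq=2, skip
  Position 8 ('d'): freq=2, skip
  No unique character found => answer = -1

-1


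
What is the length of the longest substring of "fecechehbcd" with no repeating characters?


Input: "fecechehbcd"
Sliding window (track last position of each char):
  Position 0 ('f'): window [0,0] length 1 -- new best
  Position 1 ('e'): window [0,1] length 2 -- new best
  Position 2 ('c'): window [0,2] length 3 -- new best
  Position 3 ('e'): repeat (last at 1), move window start to 2
  Position 3 ('e'): window [2,3] length 2
  Position 4 ('c'): repeat (last at 2), move window start to 3
  Position 4 ('c'): window [3,4] length 2
  Position 5 ('h'): window [3,5] length 3
  Position 6 ('e'): repeat (last at 3), move window start to 4
  Position 6 ('e'): window [4,6] length 3
  Position 7 ('h'): repeat (last at 5), move window start to 6
  Position 7 ('h'): window [6,7] length 2
  Position 8 ('b'): window [6,8] length 3
  Position 9 ('c'): window [6,9] length 4 -- new best
  Position 10 ('d'): window [6,10] length 5 -- new best
Longest substring with no repeats: "ehbcd" with length 5

5


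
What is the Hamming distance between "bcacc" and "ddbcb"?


Comparing "bcacc" and "ddbcb" position by position:
  Position 0: 'b' vs 'd' => differ
  Position 1: 'c' vs 'd' => differ
  Position 2: 'a' vs 'b' => differ
  Position 3: 'c' vs 'c' => same
  Position 4: 'c' vs 'b' => differ
Total differences (Hamming distance): 4

4


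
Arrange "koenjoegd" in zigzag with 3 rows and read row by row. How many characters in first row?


Zigzag "koenjoegd" into 3 rows:
Placing characters:
  'k' => row 0
  'o' => row 1
  'e' => row 2
  'n' => row 1
  'j' => row 0
  'o' => row 1
  'e' => row 2
  'g' => row 1
  'd' => row 0
Rows:
  Row 0: "kjd"
  Row 1: "onog"
  Row 2: "ee"
First row length: 3

3


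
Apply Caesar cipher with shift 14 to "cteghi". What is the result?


Caesar cipher: shift "cteghi" by 14
  'c' (pos 2) + 14 = pos 16 = 'q'
  't' (pos 19) + 14 = pos 7 = 'h'
  'e' (pos 4) + 14 = pos 18 = 's'
  'g' (pos 6) + 14 = pos 20 = 'u'
  'h' (pos 7) + 14 = pos 21 = 'v'
  'i' (pos 8) + 14 = pos 22 = 'w'
Result: qhsuvw

qhsuvw


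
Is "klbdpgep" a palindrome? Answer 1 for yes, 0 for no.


Input: klbdpgep
Reversed: pegpdblk
  Compare pos 0 ('k') with pos 7 ('p'): MISMATCH
  Compare pos 1 ('l') with pos 6 ('e'): MISMATCH
  Compare pos 2 ('b') with pos 5 ('g'): MISMATCH
  Compare pos 3 ('d') with pos 4 ('p'): MISMATCH
Result: not a palindrome

0


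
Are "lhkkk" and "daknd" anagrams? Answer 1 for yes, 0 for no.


Strings: "lhkkk", "daknd"
Sorted first:  hkkkl
Sorted second: addkn
Differ at position 0: 'h' vs 'a' => not anagrams

0


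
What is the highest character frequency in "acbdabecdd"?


Input: acbdabecdd
Character counts:
  'a': 2
  'b': 2
  'c': 2
  'd': 3
  'e': 1
Maximum frequency: 3

3


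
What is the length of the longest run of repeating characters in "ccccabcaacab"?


Input: "ccccabcaacab"
Scanning for longest run:
  Position 1 ('c'): continues run of 'c', length=2
  Position 2 ('c'): continues run of 'c', length=3
  Position 3 ('c'): continues run of 'c', length=4
  Position 4 ('a'): new char, reset run to 1
  Position 5 ('b'): new char, reset run to 1
  Position 6 ('c'): new char, reset run to 1
  Position 7 ('a'): new char, reset run to 1
  Position 8 ('a'): continues run of 'a', length=2
  Position 9 ('c'): new char, reset run to 1
  Position 10 ('a'): new char, reset run to 1
  Position 11 ('b'): new char, reset run to 1
Longest run: 'c' with length 4

4


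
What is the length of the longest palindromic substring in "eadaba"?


Input: "eadaba"
Checking substrings for palindromes:
  [1:4] "ada" (len 3) => palindrome
  [3:6] "aba" (len 3) => palindrome
Longest palindromic substring: "ada" with length 3

3


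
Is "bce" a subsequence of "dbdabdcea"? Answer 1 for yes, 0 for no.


Check if "bce" is a subsequence of "dbdabdcea"
Greedy scan:
  Position 0 ('d'): no match needed
  Position 1 ('b'): matches sub[0] = 'b'
  Position 2 ('d'): no match needed
  Position 3 ('a'): no match needed
  Position 4 ('b'): no match needed
  Position 5 ('d'): no match needed
  Position 6 ('c'): matches sub[1] = 'c'
  Position 7 ('e'): matches sub[2] = 'e'
  Position 8 ('a'): no match needed
All 3 characters matched => is a subsequence

1


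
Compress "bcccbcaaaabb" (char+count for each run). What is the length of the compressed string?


Input: bcccbcaaaabb
Runs:
  'b' x 1 => "b1"
  'c' x 3 => "c3"
  'b' x 1 => "b1"
  'c' x 1 => "c1"
  'a' x 4 => "a4"
  'b' x 2 => "b2"
Compressed: "b1c3b1c1a4b2"
Compressed length: 12

12


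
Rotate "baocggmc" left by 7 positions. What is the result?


Input: "baocggmc", rotate left by 7
First 7 characters: "baocggm"
Remaining characters: "c"
Concatenate remaining + first: "c" + "baocggm" = "cbaocggm"

cbaocggm


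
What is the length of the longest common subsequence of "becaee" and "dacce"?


LCS of "becaee" and "dacce"
DP table:
           d    a    c    c    e
      0    0    0    0    0    0
  b   0    0    0    0    0    0
  e   0    0    0    0    0    1
  c   0    0    0    1    1    1
  a   0    0    1    1    1    1
  e   0    0    1    1    1    2
  e   0    0    1    1    1    2
LCS length = dp[6][5] = 2

2


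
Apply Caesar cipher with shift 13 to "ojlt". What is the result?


Caesar cipher: shift "ojlt" by 13
  'o' (pos 14) + 13 = pos 1 = 'b'
  'j' (pos 9) + 13 = pos 22 = 'w'
  'l' (pos 11) + 13 = pos 24 = 'y'
  't' (pos 19) + 13 = pos 6 = 'g'
Result: bwyg

bwyg


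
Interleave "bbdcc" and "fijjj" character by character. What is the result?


Interleaving "bbdcc" and "fijjj":
  Position 0: 'b' from first, 'f' from second => "bf"
  Position 1: 'b' from first, 'i' from second => "bi"
  Position 2: 'd' from first, 'j' from second => "dj"
  Position 3: 'c' from first, 'j' from second => "cj"
  Position 4: 'c' from first, 'j' from second => "cj"
Result: bfbidjcjcj

bfbidjcjcj


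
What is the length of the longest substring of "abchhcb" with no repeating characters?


Input: "abchhcb"
Sliding window (track last position of each char):
  Position 0 ('a'): window [0,0] length 1 -- new best
  Position 1 ('b'): window [0,1] length 2 -- new best
  Position 2 ('c'): window [0,2] length 3 -- new best
  Position 3 ('h'): window [0,3] length 4 -- new best
  Position 4 ('h'): repeat (last at 3), move window start to 4
  Position 4 ('h'): window [4,4] length 1
  Position 5 ('c'): window [4,5] length 2
  Position 6 ('b'): window [4,6] length 3
Longest substring with no repeats: "abch" with length 4

4


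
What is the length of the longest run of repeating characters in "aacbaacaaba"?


Input: "aacbaacaaba"
Scanning for longest run:
  Position 1 ('a'): continues run of 'a', length=2
  Position 2 ('c'): new char, reset run to 1
  Position 3 ('b'): new char, reset run to 1
  Position 4 ('a'): new char, reset run to 1
  Position 5 ('a'): continues run of 'a', length=2
  Position 6 ('c'): new char, reset run to 1
  Position 7 ('a'): new char, reset run to 1
  Position 8 ('a'): continues run of 'a', length=2
  Position 9 ('b'): new char, reset run to 1
  Position 10 ('a'): new char, reset run to 1
Longest run: 'a' with length 2

2


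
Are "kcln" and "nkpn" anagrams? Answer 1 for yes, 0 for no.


Strings: "kcln", "nkpn"
Sorted first:  ckln
Sorted second: knnp
Differ at position 0: 'c' vs 'k' => not anagrams

0


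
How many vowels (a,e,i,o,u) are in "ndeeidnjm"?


Input: ndeeidnjm
Checking each character:
  'n' at position 0: consonant
  'd' at position 1: consonant
  'e' at position 2: vowel (running total: 1)
  'e' at position 3: vowel (running total: 2)
  'i' at position 4: vowel (running total: 3)
  'd' at position 5: consonant
  'n' at position 6: consonant
  'j' at position 7: consonant
  'm' at position 8: consonant
Total vowels: 3

3


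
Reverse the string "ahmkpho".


Input: ahmkpho
Reading characters right to left:
  Position 6: 'o'
  Position 5: 'h'
  Position 4: 'p'
  Position 3: 'k'
  Position 2: 'm'
  Position 1: 'h'
  Position 0: 'a'
Reversed: ohpkmha

ohpkmha


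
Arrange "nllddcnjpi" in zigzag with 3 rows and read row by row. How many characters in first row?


Zigzag "nllddcnjpi" into 3 rows:
Placing characters:
  'n' => row 0
  'l' => row 1
  'l' => row 2
  'd' => row 1
  'd' => row 0
  'c' => row 1
  'n' => row 2
  'j' => row 1
  'p' => row 0
  'i' => row 1
Rows:
  Row 0: "ndp"
  Row 1: "ldcji"
  Row 2: "ln"
First row length: 3

3


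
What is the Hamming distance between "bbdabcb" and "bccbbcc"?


Comparing "bbdabcb" and "bccbbcc" position by position:
  Position 0: 'b' vs 'b' => same
  Position 1: 'b' vs 'c' => differ
  Position 2: 'd' vs 'c' => differ
  Position 3: 'a' vs 'b' => differ
  Position 4: 'b' vs 'b' => same
  Position 5: 'c' vs 'c' => same
  Position 6: 'b' vs 'c' => differ
Total differences (Hamming distance): 4

4


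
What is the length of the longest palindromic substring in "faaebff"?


Input: "faaebff"
Checking substrings for palindromes:
  [1:3] "aa" (len 2) => palindrome
  [5:7] "ff" (len 2) => palindrome
Longest palindromic substring: "aa" with length 2

2


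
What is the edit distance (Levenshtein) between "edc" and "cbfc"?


Computing edit distance: "edc" -> "cbfc"
DP table:
           c    b    f    c
      0    1    2    3    4
  e   1    1    2    3    4
  d   2    2    2    3    4
  c   3    2    3    3    3
Edit distance = dp[3][4] = 3

3


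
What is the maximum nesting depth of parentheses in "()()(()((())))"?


Input: "()()(()((())))"
Tracking depth:
  Position 0 '(': depth becomes 1
  Position 1 ')': depth becomes 0
  Position 2 '(': depth becomes 1
  Position 3 ')': depth becomes 0
  Position 4 '(': depth becomes 1
  Position 5 '(': depth becomes 2
  Position 6 ')': depth becomes 1
  Position 7 '(': depth becomes 2
  Position 8 '(': depth becomes 3
  Position 9 '(': depth becomes 4
  Position 10 ')': depth becomes 3
  Position 11 ')': depth becomes 2
  Position 12 ')': depth becomes 1
  Position 13 ')': depth becomes 0
Maximum depth reached: 4

4


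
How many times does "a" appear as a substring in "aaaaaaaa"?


Searching for "a" in "aaaaaaaa"
Scanning each position:
  Position 0: "a" => MATCH
  Position 1: "a" => MATCH
  Position 2: "a" => MATCH
  Position 3: "a" => MATCH
  Position 4: "a" => MATCH
  Position 5: "a" => MATCH
  Position 6: "a" => MATCH
  Position 7: "a" => MATCH
Total occurrences: 8

8


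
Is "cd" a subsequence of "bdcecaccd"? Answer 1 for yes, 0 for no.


Check if "cd" is a subsequence of "bdcecaccd"
Greedy scan:
  Position 0 ('b'): no match needed
  Position 1 ('d'): no match needed
  Position 2 ('c'): matches sub[0] = 'c'
  Position 3 ('e'): no match needed
  Position 4 ('c'): no match needed
  Position 5 ('a'): no match needed
  Position 6 ('c'): no match needed
  Position 7 ('c'): no match needed
  Position 8 ('d'): matches sub[1] = 'd'
All 2 characters matched => is a subsequence

1


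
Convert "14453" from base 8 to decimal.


Input: "14453" in base 8
Positional expansion:
  Digit '1' (value 1) x 8^4 = 4096
  Digit '4' (value 4) x 8^3 = 2048
  Digit '4' (value 4) x 8^2 = 256
  Digit '5' (value 5) x 8^1 = 40
  Digit '3' (value 3) x 8^0 = 3
Sum = 6443

6443


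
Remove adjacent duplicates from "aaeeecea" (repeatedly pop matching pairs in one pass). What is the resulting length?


Input: aaeeecea
Stack-based adjacent duplicate removal:
  Read 'a': push. Stack: a
  Read 'a': matches stack top 'a' => pop. Stack: (empty)
  Read 'e': push. Stack: e
  Read 'e': matches stack top 'e' => pop. Stack: (empty)
  Read 'e': push. Stack: e
  Read 'c': push. Stack: ec
  Read 'e': push. Stack: ece
  Read 'a': push. Stack: ecea
Final stack: "ecea" (length 4)

4


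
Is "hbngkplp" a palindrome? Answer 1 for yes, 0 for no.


Input: hbngkplp
Reversed: plpkgnbh
  Compare pos 0 ('h') with pos 7 ('p'): MISMATCH
  Compare pos 1 ('b') with pos 6 ('l'): MISMATCH
  Compare pos 2 ('n') with pos 5 ('p'): MISMATCH
  Compare pos 3 ('g') with pos 4 ('k'): MISMATCH
Result: not a palindrome

0


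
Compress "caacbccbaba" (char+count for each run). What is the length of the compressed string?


Input: caacbccbaba
Runs:
  'c' x 1 => "c1"
  'a' x 2 => "a2"
  'c' x 1 => "c1"
  'b' x 1 => "b1"
  'c' x 2 => "c2"
  'b' x 1 => "b1"
  'a' x 1 => "a1"
  'b' x 1 => "b1"
  'a' x 1 => "a1"
Compressed: "c1a2c1b1c2b1a1b1a1"
Compressed length: 18

18


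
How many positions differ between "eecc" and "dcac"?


Comparing "eecc" and "dcac" position by position:
  Position 0: 'e' vs 'd' => DIFFER
  Position 1: 'e' vs 'c' => DIFFER
  Position 2: 'c' vs 'a' => DIFFER
  Position 3: 'c' vs 'c' => same
Positions that differ: 3

3


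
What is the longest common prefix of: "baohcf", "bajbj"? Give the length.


Words: baohcf, bajbj
  Position 0: all 'b' => match
  Position 1: all 'a' => match
  Position 2: ('o', 'j') => mismatch, stop
LCP = "ba" (length 2)

2


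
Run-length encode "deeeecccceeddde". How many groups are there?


Input: deeeecccceeddde
Scanning for consecutive runs:
  Group 1: 'd' x 1 (positions 0-0)
  Group 2: 'e' x 4 (positions 1-4)
  Group 3: 'c' x 4 (positions 5-8)
  Group 4: 'e' x 2 (positions 9-10)
  Group 5: 'd' x 3 (positions 11-13)
  Group 6: 'e' x 1 (positions 14-14)
Total groups: 6

6


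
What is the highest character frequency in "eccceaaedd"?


Input: eccceaaedd
Character counts:
  'a': 2
  'c': 3
  'd': 2
  'e': 3
Maximum frequency: 3

3


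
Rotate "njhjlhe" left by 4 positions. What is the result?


Input: "njhjlhe", rotate left by 4
First 4 characters: "njhj"
Remaining characters: "lhe"
Concatenate remaining + first: "lhe" + "njhj" = "lhenjhj"

lhenjhj


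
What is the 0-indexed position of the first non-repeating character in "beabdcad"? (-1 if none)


Input: beabdcad
Character frequencies:
  'a': 2
  'b': 2
  'c': 1
  'd': 2
  'e': 1
Scanning left to right for freq == 1:
  Position 0 ('b'): freq=2, skip
  Position 1 ('e'): unique! => answer = 1

1


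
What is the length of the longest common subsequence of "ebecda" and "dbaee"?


LCS of "ebecda" and "dbaee"
DP table:
           d    b    a    e    e
      0    0    0    0    0    0
  e   0    0    0    0    1    1
  b   0    0    1    1    1    1
  e   0    0    1    1    2    2
  c   0    0    1    1    2    2
  d   0    1    1    1    2    2
  a   0    1    1    2    2    2
LCS length = dp[6][5] = 2

2


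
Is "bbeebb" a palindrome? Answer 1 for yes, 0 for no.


Input: bbeebb
Reversed: bbeebb
  Compare pos 0 ('b') with pos 5 ('b'): match
  Compare pos 1 ('b') with pos 4 ('b'): match
  Compare pos 2 ('e') with pos 3 ('e'): match
Result: palindrome

1


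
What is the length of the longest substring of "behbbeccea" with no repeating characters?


Input: "behbbeccea"
Sliding window (track last position of each char):
  Position 0 ('b'): window [0,0] length 1 -- new best
  Position 1 ('e'): window [0,1] length 2 -- new best
  Position 2 ('h'): window [0,2] length 3 -- new best
  Position 3 ('b'): repeat (last at 0), move window start to 1
  Position 3 ('b'): window [1,3] length 3
  Position 4 ('b'): repeat (last at 3), move window start to 4
  Position 4 ('b'): window [4,4] length 1
  Position 5 ('e'): window [4,5] length 2
  Position 6 ('c'): window [4,6] length 3
  Position 7 ('c'): repeat (last at 6), move window start to 7
  Position 7 ('c'): window [7,7] length 1
  Position 8 ('e'): window [7,8] length 2
  Position 9 ('a'): window [7,9] length 3
Longest substring with no repeats: "beh" with length 3

3


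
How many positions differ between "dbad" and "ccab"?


Comparing "dbad" and "ccab" position by position:
  Position 0: 'd' vs 'c' => DIFFER
  Position 1: 'b' vs 'c' => DIFFER
  Position 2: 'a' vs 'a' => same
  Position 3: 'd' vs 'b' => DIFFER
Positions that differ: 3

3


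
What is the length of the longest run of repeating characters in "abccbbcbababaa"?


Input: "abccbbcbababaa"
Scanning for longest run:
  Position 1 ('b'): new char, reset run to 1
  Position 2 ('c'): new char, reset run to 1
  Position 3 ('c'): continues run of 'c', length=2
  Position 4 ('b'): new char, reset run to 1
  Position 5 ('b'): continues run of 'b', length=2
  Position 6 ('c'): new char, reset run to 1
  Position 7 ('b'): new char, reset run to 1
  Position 8 ('a'): new char, reset run to 1
  Position 9 ('b'): new char, reset run to 1
  Position 10 ('a'): new char, reset run to 1
  Position 11 ('b'): new char, reset run to 1
  Position 12 ('a'): new char, reset run to 1
  Position 13 ('a'): continues run of 'a', length=2
Longest run: 'c' with length 2

2


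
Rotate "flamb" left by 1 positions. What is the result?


Input: "flamb", rotate left by 1
First 1 characters: "f"
Remaining characters: "lamb"
Concatenate remaining + first: "lamb" + "f" = "lambf"

lambf


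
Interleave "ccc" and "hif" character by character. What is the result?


Interleaving "ccc" and "hif":
  Position 0: 'c' from first, 'h' from second => "ch"
  Position 1: 'c' from first, 'i' from second => "ci"
  Position 2: 'c' from first, 'f' from second => "cf"
Result: chcicf

chcicf
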